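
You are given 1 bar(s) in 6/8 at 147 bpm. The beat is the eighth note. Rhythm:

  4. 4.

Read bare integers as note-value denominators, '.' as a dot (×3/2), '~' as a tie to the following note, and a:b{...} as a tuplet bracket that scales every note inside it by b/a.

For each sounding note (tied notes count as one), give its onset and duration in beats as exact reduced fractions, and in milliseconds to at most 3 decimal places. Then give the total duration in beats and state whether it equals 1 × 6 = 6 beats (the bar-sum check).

1) 0.0ms=0b +1224.49ms=3b
2) 1224.49ms=3b +1224.49ms=3b
Σ=6b of 6 (147bpm 6/8) — PASS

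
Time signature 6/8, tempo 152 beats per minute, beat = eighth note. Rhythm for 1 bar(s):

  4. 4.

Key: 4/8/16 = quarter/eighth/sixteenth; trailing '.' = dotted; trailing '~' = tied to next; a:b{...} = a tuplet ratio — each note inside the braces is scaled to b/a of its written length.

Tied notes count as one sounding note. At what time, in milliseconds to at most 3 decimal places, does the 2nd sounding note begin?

1. 0.0ms @ 0 + 1184.211ms (3)
2. 1184.211ms @ 3 + 1184.211ms (3)

note 2 onset = 3b = 1184.211ms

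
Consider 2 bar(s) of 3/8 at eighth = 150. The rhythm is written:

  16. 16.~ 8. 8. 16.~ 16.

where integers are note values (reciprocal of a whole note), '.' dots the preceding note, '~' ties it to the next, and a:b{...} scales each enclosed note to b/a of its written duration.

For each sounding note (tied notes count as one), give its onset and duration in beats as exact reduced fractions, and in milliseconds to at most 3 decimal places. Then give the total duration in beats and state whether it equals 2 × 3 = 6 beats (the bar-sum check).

1) 0.0ms=0b +300.0ms=3/4b
2) 300.0ms=3/4b +900.0ms=9/4b
3) 1200.0ms=3b +600.0ms=3/2b
4) 1800.0ms=9/2b +600.0ms=3/2b
Σ=6b of 6 (150bpm 3/8) — PASS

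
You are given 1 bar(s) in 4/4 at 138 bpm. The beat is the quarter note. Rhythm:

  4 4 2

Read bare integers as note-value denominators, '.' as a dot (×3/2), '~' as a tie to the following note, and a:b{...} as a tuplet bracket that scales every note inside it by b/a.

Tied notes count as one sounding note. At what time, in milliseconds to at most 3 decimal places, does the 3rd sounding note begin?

1. 0.0ms @ 0 + 434.783ms (1)
2. 434.783ms @ 1 + 434.783ms (1)
3. 869.565ms @ 2 + 869.565ms (2)

note 3 onset = 2b = 869.565ms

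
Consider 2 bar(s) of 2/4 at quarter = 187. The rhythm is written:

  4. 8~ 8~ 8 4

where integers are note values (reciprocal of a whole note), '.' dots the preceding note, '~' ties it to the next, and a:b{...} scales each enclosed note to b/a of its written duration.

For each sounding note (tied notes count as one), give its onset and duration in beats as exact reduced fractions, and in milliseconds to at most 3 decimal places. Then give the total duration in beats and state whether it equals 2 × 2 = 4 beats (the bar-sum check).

1) 0.0ms=0b +481.283ms=3/2b
2) 481.283ms=3/2b +481.283ms=3/2b
3) 962.567ms=3b +320.856ms=1b
Σ=4b of 4 (187bpm 2/4) — PASS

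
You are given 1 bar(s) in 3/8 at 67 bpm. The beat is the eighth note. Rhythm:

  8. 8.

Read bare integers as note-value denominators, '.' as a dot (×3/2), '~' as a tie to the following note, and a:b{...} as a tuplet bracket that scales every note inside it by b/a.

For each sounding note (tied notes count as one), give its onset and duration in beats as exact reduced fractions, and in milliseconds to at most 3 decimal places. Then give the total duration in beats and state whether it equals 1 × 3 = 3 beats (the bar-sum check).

1) 0.0ms=0b +1343.284ms=3/2b
2) 1343.284ms=3/2b +1343.284ms=3/2b
Σ=3b of 3 (67bpm 3/8) — PASS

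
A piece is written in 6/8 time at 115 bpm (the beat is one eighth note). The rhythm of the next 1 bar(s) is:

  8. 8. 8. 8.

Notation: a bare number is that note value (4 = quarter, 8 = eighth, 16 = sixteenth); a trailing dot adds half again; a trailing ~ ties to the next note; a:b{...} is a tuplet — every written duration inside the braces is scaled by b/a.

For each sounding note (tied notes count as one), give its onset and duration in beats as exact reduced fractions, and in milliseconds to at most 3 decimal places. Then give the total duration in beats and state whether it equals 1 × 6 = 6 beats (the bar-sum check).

1) 0.0ms=0b +782.609ms=3/2b
2) 782.609ms=3/2b +782.609ms=3/2b
3) 1565.217ms=3b +782.609ms=3/2b
4) 2347.826ms=9/2b +782.609ms=3/2b
Σ=6b of 6 (115bpm 6/8) — PASS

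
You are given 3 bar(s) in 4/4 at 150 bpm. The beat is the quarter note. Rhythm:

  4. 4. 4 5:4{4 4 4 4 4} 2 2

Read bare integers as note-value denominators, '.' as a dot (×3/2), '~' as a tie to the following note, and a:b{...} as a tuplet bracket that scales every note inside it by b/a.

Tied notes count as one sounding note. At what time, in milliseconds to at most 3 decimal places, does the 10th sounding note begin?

note 10 onset = 10b = 4000.0ms

1. 0.0ms @ 0 + 600.0ms (3/2)
2. 600.0ms @ 3/2 + 600.0ms (3/2)
3. 1200.0ms @ 3 + 400.0ms (1)
4. 1600.0ms @ 4 + 320.0ms (4/5)
5. 1920.0ms @ 24/5 + 320.0ms (4/5)
6. 2240.0ms @ 28/5 + 320.0ms (4/5)
7. 2560.0ms @ 32/5 + 320.0ms (4/5)
8. 2880.0ms @ 36/5 + 320.0ms (4/5)
9. 3200.0ms @ 8 + 800.0ms (2)
10. 4000.0ms @ 10 + 800.0ms (2)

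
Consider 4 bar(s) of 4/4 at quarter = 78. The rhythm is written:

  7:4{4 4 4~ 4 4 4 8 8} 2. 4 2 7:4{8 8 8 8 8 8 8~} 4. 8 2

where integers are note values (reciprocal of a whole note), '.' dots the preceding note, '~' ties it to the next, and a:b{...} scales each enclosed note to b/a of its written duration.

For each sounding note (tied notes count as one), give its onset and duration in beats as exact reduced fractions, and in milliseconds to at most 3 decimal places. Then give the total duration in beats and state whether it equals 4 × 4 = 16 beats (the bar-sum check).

1) 0.0ms=0b +439.56ms=4/7b
2) 439.56ms=4/7b +439.56ms=4/7b
3) 879.121ms=8/7b +879.121ms=8/7b
4) 1758.242ms=16/7b +439.56ms=4/7b
5) 2197.802ms=20/7b +439.56ms=4/7b
6) 2637.363ms=24/7b +219.78ms=2/7b
7) 2857.143ms=26/7b +219.78ms=2/7b
8) 3076.923ms=4b +2307.692ms=3b
9) 5384.615ms=7b +769.231ms=1b
10) 6153.846ms=8b +1538.462ms=2b
11) 7692.308ms=10b +219.78ms=2/7b
12) 7912.088ms=72/7b +219.78ms=2/7b
13) 8131.868ms=74/7b +219.78ms=2/7b
14) 8351.648ms=76/7b +219.78ms=2/7b
15) 8571.429ms=78/7b +219.78ms=2/7b
16) 8791.209ms=80/7b +219.78ms=2/7b
17) 9010.989ms=82/7b +1373.626ms=25/14b
18) 10384.615ms=27/2b +384.615ms=1/2b
19) 10769.231ms=14b +1538.462ms=2b
Σ=16b of 16 (78bpm 4/4) — PASS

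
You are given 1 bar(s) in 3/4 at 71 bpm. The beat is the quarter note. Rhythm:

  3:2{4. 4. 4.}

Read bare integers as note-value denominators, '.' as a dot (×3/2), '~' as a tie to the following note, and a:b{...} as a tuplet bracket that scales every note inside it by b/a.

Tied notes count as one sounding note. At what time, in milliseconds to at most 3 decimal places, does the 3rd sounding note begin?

note 3 onset = 2b = 1690.141ms

1. 0.0ms @ 0 + 845.07ms (1)
2. 845.07ms @ 1 + 845.07ms (1)
3. 1690.141ms @ 2 + 845.07ms (1)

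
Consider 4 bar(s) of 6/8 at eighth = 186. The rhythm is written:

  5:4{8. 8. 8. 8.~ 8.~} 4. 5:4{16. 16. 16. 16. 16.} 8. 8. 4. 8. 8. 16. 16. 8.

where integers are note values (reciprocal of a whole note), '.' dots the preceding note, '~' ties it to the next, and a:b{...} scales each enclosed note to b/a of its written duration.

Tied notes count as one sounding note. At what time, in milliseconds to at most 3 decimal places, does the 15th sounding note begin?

note 15 onset = 21b = 6774.194ms

1. 0.0ms @ 0 + 387.097ms (6/5)
2. 387.097ms @ 6/5 + 387.097ms (6/5)
3. 774.194ms @ 12/5 + 387.097ms (6/5)
4. 1161.29ms @ 18/5 + 1741.935ms (27/5)
5. 2903.226ms @ 9 + 193.548ms (3/5)
6. 3096.774ms @ 48/5 + 193.548ms (3/5)
7. 3290.323ms @ 51/5 + 193.548ms (3/5)
8. 3483.871ms @ 54/5 + 193.548ms (3/5)
9. 3677.419ms @ 57/5 + 193.548ms (3/5)
10. 3870.968ms @ 12 + 483.871ms (3/2)
11. 4354.839ms @ 27/2 + 483.871ms (3/2)
12. 4838.71ms @ 15 + 967.742ms (3)
13. 5806.452ms @ 18 + 483.871ms (3/2)
14. 6290.323ms @ 39/2 + 483.871ms (3/2)
15. 6774.194ms @ 21 + 241.935ms (3/4)
16. 7016.129ms @ 87/4 + 241.935ms (3/4)
17. 7258.065ms @ 45/2 + 483.871ms (3/2)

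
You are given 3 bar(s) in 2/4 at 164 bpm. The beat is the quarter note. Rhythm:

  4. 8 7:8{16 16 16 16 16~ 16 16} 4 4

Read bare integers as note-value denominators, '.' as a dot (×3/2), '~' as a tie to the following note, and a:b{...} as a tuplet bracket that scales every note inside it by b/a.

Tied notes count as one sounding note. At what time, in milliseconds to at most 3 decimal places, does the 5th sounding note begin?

note 5 onset = 18/7b = 940.767ms

1. 0.0ms @ 0 + 548.78ms (3/2)
2. 548.78ms @ 3/2 + 182.927ms (1/2)
3. 731.707ms @ 2 + 104.53ms (2/7)
4. 836.237ms @ 16/7 + 104.53ms (2/7)
5. 940.767ms @ 18/7 + 104.53ms (2/7)
6. 1045.296ms @ 20/7 + 104.53ms (2/7)
7. 1149.826ms @ 22/7 + 209.059ms (4/7)
8. 1358.885ms @ 26/7 + 104.53ms (2/7)
9. 1463.415ms @ 4 + 365.854ms (1)
10. 1829.268ms @ 5 + 365.854ms (1)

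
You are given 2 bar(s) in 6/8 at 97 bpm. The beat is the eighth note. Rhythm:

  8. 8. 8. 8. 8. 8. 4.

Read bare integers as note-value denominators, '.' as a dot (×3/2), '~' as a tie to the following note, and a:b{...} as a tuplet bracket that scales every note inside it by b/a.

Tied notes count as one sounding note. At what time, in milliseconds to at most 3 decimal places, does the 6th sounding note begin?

note 6 onset = 15/2b = 4639.175ms

1. 0.0ms @ 0 + 927.835ms (3/2)
2. 927.835ms @ 3/2 + 927.835ms (3/2)
3. 1855.67ms @ 3 + 927.835ms (3/2)
4. 2783.505ms @ 9/2 + 927.835ms (3/2)
5. 3711.34ms @ 6 + 927.835ms (3/2)
6. 4639.175ms @ 15/2 + 927.835ms (3/2)
7. 5567.01ms @ 9 + 1855.67ms (3)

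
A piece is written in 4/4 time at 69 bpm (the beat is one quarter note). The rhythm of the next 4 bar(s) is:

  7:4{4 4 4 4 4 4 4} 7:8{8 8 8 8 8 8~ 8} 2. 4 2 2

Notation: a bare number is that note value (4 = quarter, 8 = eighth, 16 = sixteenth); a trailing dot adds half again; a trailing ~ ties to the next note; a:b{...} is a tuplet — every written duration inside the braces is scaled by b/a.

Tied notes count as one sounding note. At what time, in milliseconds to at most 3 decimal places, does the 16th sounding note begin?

1. 0.0ms @ 0 + 496.894ms (4/7)
2. 496.894ms @ 4/7 + 496.894ms (4/7)
3. 993.789ms @ 8/7 + 496.894ms (4/7)
4. 1490.683ms @ 12/7 + 496.894ms (4/7)
5. 1987.578ms @ 16/7 + 496.894ms (4/7)
6. 2484.472ms @ 20/7 + 496.894ms (4/7)
7. 2981.366ms @ 24/7 + 496.894ms (4/7)
8. 3478.261ms @ 4 + 496.894ms (4/7)
9. 3975.155ms @ 32/7 + 496.894ms (4/7)
10. 4472.05ms @ 36/7 + 496.894ms (4/7)
11. 4968.944ms @ 40/7 + 496.894ms (4/7)
12. 5465.839ms @ 44/7 + 496.894ms (4/7)
13. 5962.733ms @ 48/7 + 993.789ms (8/7)
14. 6956.522ms @ 8 + 2608.696ms (3)
15. 9565.217ms @ 11 + 869.565ms (1)
16. 10434.783ms @ 12 + 1739.13ms (2)
17. 12173.913ms @ 14 + 1739.13ms (2)

note 16 onset = 12b = 10434.783ms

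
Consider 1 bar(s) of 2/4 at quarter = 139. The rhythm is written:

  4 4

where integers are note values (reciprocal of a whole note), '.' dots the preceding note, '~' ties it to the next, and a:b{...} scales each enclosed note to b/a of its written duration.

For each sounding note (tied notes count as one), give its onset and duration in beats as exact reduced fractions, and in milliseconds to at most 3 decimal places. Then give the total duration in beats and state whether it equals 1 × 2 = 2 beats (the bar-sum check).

1) 0.0ms=0b +431.655ms=1b
2) 431.655ms=1b +431.655ms=1b
Σ=2b of 2 (139bpm 2/4) — PASS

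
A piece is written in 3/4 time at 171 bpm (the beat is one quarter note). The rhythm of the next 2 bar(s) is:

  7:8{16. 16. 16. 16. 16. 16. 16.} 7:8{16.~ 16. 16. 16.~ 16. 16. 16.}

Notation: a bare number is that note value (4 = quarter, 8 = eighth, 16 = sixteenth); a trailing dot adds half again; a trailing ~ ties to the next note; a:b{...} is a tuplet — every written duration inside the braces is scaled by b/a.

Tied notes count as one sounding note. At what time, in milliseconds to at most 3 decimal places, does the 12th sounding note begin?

note 12 onset = 39/7b = 1954.887ms

1. 0.0ms @ 0 + 150.376ms (3/7)
2. 150.376ms @ 3/7 + 150.376ms (3/7)
3. 300.752ms @ 6/7 + 150.376ms (3/7)
4. 451.128ms @ 9/7 + 150.376ms (3/7)
5. 601.504ms @ 12/7 + 150.376ms (3/7)
6. 751.88ms @ 15/7 + 150.376ms (3/7)
7. 902.256ms @ 18/7 + 150.376ms (3/7)
8. 1052.632ms @ 3 + 300.752ms (6/7)
9. 1353.383ms @ 27/7 + 150.376ms (3/7)
10. 1503.759ms @ 30/7 + 300.752ms (6/7)
11. 1804.511ms @ 36/7 + 150.376ms (3/7)
12. 1954.887ms @ 39/7 + 150.376ms (3/7)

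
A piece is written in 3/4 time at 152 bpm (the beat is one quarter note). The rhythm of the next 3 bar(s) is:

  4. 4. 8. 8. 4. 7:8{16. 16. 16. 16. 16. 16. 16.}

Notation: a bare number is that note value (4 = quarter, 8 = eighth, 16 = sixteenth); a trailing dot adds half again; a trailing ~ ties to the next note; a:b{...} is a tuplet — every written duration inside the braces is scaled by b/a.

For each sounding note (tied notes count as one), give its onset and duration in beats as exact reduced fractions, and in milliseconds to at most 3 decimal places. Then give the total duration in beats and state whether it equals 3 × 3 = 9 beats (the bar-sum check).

1) 0.0ms=0b +592.105ms=3/2b
2) 592.105ms=3/2b +592.105ms=3/2b
3) 1184.211ms=3b +296.053ms=3/4b
4) 1480.263ms=15/4b +296.053ms=3/4b
5) 1776.316ms=9/2b +592.105ms=3/2b
6) 2368.421ms=6b +169.173ms=3/7b
7) 2537.594ms=45/7b +169.173ms=3/7b
8) 2706.767ms=48/7b +169.173ms=3/7b
9) 2875.94ms=51/7b +169.173ms=3/7b
10) 3045.113ms=54/7b +169.173ms=3/7b
11) 3214.286ms=57/7b +169.173ms=3/7b
12) 3383.459ms=60/7b +169.173ms=3/7b
Σ=9b of 9 (152bpm 3/4) — PASS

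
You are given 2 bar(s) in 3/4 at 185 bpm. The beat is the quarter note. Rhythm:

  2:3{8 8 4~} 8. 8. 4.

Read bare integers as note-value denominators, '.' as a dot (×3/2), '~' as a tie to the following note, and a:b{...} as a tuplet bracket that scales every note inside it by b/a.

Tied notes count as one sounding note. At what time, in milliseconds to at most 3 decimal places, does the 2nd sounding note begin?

1. 0.0ms @ 0 + 243.243ms (3/4)
2. 243.243ms @ 3/4 + 243.243ms (3/4)
3. 486.486ms @ 3/2 + 729.73ms (9/4)
4. 1216.216ms @ 15/4 + 243.243ms (3/4)
5. 1459.459ms @ 9/2 + 486.486ms (3/2)

note 2 onset = 3/4b = 243.243ms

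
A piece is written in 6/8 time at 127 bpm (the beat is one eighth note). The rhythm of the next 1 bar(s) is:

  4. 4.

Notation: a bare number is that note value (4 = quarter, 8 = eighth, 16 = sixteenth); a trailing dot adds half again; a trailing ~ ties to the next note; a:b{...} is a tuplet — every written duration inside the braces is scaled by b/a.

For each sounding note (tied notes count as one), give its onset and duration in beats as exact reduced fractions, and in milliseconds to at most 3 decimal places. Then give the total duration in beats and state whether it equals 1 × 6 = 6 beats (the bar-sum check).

1) 0.0ms=0b +1417.323ms=3b
2) 1417.323ms=3b +1417.323ms=3b
Σ=6b of 6 (127bpm 6/8) — PASS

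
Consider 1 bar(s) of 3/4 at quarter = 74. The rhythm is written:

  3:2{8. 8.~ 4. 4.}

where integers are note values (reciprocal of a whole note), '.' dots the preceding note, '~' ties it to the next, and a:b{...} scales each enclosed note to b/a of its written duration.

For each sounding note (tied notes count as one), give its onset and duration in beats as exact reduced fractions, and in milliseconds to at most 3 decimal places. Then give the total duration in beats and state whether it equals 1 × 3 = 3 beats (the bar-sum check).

1) 0.0ms=0b +405.405ms=1/2b
2) 405.405ms=1/2b +1216.216ms=3/2b
3) 1621.622ms=2b +810.811ms=1b
Σ=3b of 3 (74bpm 3/4) — PASS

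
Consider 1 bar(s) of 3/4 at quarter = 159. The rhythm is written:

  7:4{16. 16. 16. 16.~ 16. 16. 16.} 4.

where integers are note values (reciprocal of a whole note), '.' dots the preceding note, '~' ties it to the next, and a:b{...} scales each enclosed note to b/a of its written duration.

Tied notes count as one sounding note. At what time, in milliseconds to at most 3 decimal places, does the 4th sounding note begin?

note 4 onset = 9/14b = 242.588ms

1. 0.0ms @ 0 + 80.863ms (3/14)
2. 80.863ms @ 3/14 + 80.863ms (3/14)
3. 161.725ms @ 3/7 + 80.863ms (3/14)
4. 242.588ms @ 9/14 + 161.725ms (3/7)
5. 404.313ms @ 15/14 + 80.863ms (3/14)
6. 485.175ms @ 9/7 + 80.863ms (3/14)
7. 566.038ms @ 3/2 + 566.038ms (3/2)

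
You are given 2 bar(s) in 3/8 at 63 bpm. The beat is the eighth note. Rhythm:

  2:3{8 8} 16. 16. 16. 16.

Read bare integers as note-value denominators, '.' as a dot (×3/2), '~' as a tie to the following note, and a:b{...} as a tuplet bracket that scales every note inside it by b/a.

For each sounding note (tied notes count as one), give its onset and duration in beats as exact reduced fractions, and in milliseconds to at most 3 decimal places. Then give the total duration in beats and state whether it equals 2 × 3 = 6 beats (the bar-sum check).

1) 0.0ms=0b +1428.571ms=3/2b
2) 1428.571ms=3/2b +1428.571ms=3/2b
3) 2857.143ms=3b +714.286ms=3/4b
4) 3571.429ms=15/4b +714.286ms=3/4b
5) 4285.714ms=9/2b +714.286ms=3/4b
6) 5000.0ms=21/4b +714.286ms=3/4b
Σ=6b of 6 (63bpm 3/8) — PASS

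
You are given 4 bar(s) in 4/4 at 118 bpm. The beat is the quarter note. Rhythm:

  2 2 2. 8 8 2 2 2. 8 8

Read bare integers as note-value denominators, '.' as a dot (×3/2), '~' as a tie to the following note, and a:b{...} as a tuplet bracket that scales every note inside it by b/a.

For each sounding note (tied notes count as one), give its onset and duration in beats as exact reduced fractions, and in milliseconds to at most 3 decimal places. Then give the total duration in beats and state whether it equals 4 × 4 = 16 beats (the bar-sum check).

1) 0.0ms=0b +1016.949ms=2b
2) 1016.949ms=2b +1016.949ms=2b
3) 2033.898ms=4b +1525.424ms=3b
4) 3559.322ms=7b +254.237ms=1/2b
5) 3813.559ms=15/2b +254.237ms=1/2b
6) 4067.797ms=8b +1016.949ms=2b
7) 5084.746ms=10b +1016.949ms=2b
8) 6101.695ms=12b +1525.424ms=3b
9) 7627.119ms=15b +254.237ms=1/2b
10) 7881.356ms=31/2b +254.237ms=1/2b
Σ=16b of 16 (118bpm 4/4) — PASS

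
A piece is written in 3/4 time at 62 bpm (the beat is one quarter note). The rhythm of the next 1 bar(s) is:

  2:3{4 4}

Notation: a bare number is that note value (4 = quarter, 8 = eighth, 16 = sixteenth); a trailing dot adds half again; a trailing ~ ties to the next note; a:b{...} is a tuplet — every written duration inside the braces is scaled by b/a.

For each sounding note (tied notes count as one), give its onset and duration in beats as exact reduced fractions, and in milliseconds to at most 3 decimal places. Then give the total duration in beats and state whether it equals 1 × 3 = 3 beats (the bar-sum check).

1) 0.0ms=0b +1451.613ms=3/2b
2) 1451.613ms=3/2b +1451.613ms=3/2b
Σ=3b of 3 (62bpm 3/4) — PASS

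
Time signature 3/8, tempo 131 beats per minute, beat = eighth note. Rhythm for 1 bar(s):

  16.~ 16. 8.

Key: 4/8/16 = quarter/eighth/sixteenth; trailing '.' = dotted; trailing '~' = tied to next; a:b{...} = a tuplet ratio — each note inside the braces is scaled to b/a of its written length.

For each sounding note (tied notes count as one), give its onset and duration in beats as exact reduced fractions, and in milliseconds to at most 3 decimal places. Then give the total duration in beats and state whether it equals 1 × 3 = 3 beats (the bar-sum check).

1) 0.0ms=0b +687.023ms=3/2b
2) 687.023ms=3/2b +687.023ms=3/2b
Σ=3b of 3 (131bpm 3/8) — PASS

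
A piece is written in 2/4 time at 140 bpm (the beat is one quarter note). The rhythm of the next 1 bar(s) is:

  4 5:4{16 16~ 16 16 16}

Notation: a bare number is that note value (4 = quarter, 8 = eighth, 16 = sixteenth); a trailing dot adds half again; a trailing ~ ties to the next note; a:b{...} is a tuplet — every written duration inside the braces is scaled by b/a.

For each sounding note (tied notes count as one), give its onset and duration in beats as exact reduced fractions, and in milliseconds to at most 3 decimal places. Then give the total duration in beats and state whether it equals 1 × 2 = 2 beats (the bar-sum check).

1) 0.0ms=0b +428.571ms=1b
2) 428.571ms=1b +85.714ms=1/5b
3) 514.286ms=6/5b +171.429ms=2/5b
4) 685.714ms=8/5b +85.714ms=1/5b
5) 771.429ms=9/5b +85.714ms=1/5b
Σ=2b of 2 (140bpm 2/4) — PASS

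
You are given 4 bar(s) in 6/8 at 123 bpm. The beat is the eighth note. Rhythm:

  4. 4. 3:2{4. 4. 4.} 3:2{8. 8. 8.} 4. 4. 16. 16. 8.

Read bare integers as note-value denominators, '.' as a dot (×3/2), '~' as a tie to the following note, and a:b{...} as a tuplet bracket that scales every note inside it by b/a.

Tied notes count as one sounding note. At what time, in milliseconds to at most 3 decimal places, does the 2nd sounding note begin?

1. 0.0ms @ 0 + 1463.415ms (3)
2. 1463.415ms @ 3 + 1463.415ms (3)
3. 2926.829ms @ 6 + 975.61ms (2)
4. 3902.439ms @ 8 + 975.61ms (2)
5. 4878.049ms @ 10 + 975.61ms (2)
6. 5853.659ms @ 12 + 487.805ms (1)
7. 6341.463ms @ 13 + 487.805ms (1)
8. 6829.268ms @ 14 + 487.805ms (1)
9. 7317.073ms @ 15 + 1463.415ms (3)
10. 8780.488ms @ 18 + 1463.415ms (3)
11. 10243.902ms @ 21 + 365.854ms (3/4)
12. 10609.756ms @ 87/4 + 365.854ms (3/4)
13. 10975.61ms @ 45/2 + 731.707ms (3/2)

note 2 onset = 3b = 1463.415ms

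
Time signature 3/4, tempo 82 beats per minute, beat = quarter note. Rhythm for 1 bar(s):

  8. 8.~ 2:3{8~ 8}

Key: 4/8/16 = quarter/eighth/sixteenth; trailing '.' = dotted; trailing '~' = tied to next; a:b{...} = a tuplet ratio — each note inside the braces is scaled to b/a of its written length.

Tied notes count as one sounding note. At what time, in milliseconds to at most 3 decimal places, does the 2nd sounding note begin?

note 2 onset = 3/4b = 548.78ms

1. 0.0ms @ 0 + 548.78ms (3/4)
2. 548.78ms @ 3/4 + 1646.341ms (9/4)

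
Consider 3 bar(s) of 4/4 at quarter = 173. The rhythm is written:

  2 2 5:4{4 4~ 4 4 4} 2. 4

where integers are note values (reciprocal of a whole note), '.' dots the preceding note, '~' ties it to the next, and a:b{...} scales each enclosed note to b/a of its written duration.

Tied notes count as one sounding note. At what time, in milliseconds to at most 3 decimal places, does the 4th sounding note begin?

note 4 onset = 24/5b = 1664.74ms

1. 0.0ms @ 0 + 693.642ms (2)
2. 693.642ms @ 2 + 693.642ms (2)
3. 1387.283ms @ 4 + 277.457ms (4/5)
4. 1664.74ms @ 24/5 + 554.913ms (8/5)
5. 2219.653ms @ 32/5 + 277.457ms (4/5)
6. 2497.11ms @ 36/5 + 277.457ms (4/5)
7. 2774.566ms @ 8 + 1040.462ms (3)
8. 3815.029ms @ 11 + 346.821ms (1)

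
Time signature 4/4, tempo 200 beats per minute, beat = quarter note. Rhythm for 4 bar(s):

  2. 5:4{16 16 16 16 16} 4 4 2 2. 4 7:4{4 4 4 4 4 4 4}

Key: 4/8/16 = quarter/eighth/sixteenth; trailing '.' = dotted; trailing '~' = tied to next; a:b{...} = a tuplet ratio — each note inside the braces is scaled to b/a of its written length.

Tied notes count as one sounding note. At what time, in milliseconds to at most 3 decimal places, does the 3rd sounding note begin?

note 3 onset = 16/5b = 960.0ms

1. 0.0ms @ 0 + 900.0ms (3)
2. 900.0ms @ 3 + 60.0ms (1/5)
3. 960.0ms @ 16/5 + 60.0ms (1/5)
4. 1020.0ms @ 17/5 + 60.0ms (1/5)
5. 1080.0ms @ 18/5 + 60.0ms (1/5)
6. 1140.0ms @ 19/5 + 60.0ms (1/5)
7. 1200.0ms @ 4 + 300.0ms (1)
8. 1500.0ms @ 5 + 300.0ms (1)
9. 1800.0ms @ 6 + 600.0ms (2)
10. 2400.0ms @ 8 + 900.0ms (3)
11. 3300.0ms @ 11 + 300.0ms (1)
12. 3600.0ms @ 12 + 171.429ms (4/7)
13. 3771.429ms @ 88/7 + 171.429ms (4/7)
14. 3942.857ms @ 92/7 + 171.429ms (4/7)
15. 4114.286ms @ 96/7 + 171.429ms (4/7)
16. 4285.714ms @ 100/7 + 171.429ms (4/7)
17. 4457.143ms @ 104/7 + 171.429ms (4/7)
18. 4628.571ms @ 108/7 + 171.429ms (4/7)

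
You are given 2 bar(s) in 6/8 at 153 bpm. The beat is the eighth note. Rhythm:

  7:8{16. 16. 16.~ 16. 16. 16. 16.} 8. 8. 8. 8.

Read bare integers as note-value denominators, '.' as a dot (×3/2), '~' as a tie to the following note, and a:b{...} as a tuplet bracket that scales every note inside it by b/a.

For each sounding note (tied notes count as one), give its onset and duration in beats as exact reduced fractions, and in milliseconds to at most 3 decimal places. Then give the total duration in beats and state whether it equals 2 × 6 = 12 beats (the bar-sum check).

1) 0.0ms=0b +336.134ms=6/7b
2) 336.134ms=6/7b +336.134ms=6/7b
3) 672.269ms=12/7b +672.269ms=12/7b
4) 1344.538ms=24/7b +336.134ms=6/7b
5) 1680.672ms=30/7b +336.134ms=6/7b
6) 2016.807ms=36/7b +336.134ms=6/7b
7) 2352.941ms=6b +588.235ms=3/2b
8) 2941.176ms=15/2b +588.235ms=3/2b
9) 3529.412ms=9b +588.235ms=3/2b
10) 4117.647ms=21/2b +588.235ms=3/2b
Σ=12b of 12 (153bpm 6/8) — PASS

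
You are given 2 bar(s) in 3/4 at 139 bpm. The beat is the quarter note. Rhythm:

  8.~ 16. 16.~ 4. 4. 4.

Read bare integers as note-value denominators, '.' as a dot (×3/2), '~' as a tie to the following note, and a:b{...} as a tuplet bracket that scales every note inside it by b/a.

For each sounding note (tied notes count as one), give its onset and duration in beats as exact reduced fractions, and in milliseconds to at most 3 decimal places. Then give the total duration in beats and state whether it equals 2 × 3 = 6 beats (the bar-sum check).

1) 0.0ms=0b +485.612ms=9/8b
2) 485.612ms=9/8b +809.353ms=15/8b
3) 1294.964ms=3b +647.482ms=3/2b
4) 1942.446ms=9/2b +647.482ms=3/2b
Σ=6b of 6 (139bpm 3/4) — PASS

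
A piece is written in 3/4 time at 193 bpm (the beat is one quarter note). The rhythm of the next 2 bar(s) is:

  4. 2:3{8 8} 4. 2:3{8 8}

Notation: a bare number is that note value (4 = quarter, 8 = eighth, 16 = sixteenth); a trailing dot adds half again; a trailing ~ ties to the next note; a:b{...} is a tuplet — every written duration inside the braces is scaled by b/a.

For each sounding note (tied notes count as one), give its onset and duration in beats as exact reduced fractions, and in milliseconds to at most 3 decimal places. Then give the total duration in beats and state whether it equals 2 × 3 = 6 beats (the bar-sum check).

1) 0.0ms=0b +466.321ms=3/2b
2) 466.321ms=3/2b +233.161ms=3/4b
3) 699.482ms=9/4b +233.161ms=3/4b
4) 932.642ms=3b +466.321ms=3/2b
5) 1398.964ms=9/2b +233.161ms=3/4b
6) 1632.124ms=21/4b +233.161ms=3/4b
Σ=6b of 6 (193bpm 3/4) — PASS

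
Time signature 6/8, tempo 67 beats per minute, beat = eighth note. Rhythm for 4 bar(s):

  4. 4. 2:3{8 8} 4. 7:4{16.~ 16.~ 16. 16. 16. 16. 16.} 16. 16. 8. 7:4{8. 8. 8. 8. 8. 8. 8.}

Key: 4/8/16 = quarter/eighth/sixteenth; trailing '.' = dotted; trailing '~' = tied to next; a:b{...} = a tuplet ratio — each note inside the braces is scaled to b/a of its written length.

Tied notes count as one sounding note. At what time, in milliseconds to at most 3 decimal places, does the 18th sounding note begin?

1. 0.0ms @ 0 + 2686.567ms (3)
2. 2686.567ms @ 3 + 2686.567ms (3)
3. 5373.134ms @ 6 + 1343.284ms (3/2)
4. 6716.418ms @ 15/2 + 1343.284ms (3/2)
5. 8059.701ms @ 9 + 2686.567ms (3)
6. 10746.269ms @ 12 + 1151.386ms (9/7)
7. 11897.655ms @ 93/7 + 383.795ms (3/7)
8. 12281.45ms @ 96/7 + 383.795ms (3/7)
9. 12665.245ms @ 99/7 + 383.795ms (3/7)
10. 13049.041ms @ 102/7 + 383.795ms (3/7)
11. 13432.836ms @ 15 + 671.642ms (3/4)
12. 14104.478ms @ 63/4 + 671.642ms (3/4)
13. 14776.119ms @ 33/2 + 1343.284ms (3/2)
14. 16119.403ms @ 18 + 767.591ms (6/7)
15. 16886.994ms @ 132/7 + 767.591ms (6/7)
16. 17654.584ms @ 138/7 + 767.591ms (6/7)
17. 18422.175ms @ 144/7 + 767.591ms (6/7)
18. 19189.765ms @ 150/7 + 767.591ms (6/7)
19. 19957.356ms @ 156/7 + 767.591ms (6/7)
20. 20724.947ms @ 162/7 + 767.591ms (6/7)

note 18 onset = 150/7b = 19189.765ms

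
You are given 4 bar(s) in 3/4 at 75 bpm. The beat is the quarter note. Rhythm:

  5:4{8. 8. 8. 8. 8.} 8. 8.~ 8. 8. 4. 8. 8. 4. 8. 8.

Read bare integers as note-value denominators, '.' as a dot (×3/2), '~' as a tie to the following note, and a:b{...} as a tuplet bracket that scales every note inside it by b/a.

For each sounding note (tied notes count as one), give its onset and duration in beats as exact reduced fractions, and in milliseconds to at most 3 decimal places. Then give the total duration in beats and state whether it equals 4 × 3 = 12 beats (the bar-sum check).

1) 0.0ms=0b +480.0ms=3/5b
2) 480.0ms=3/5b +480.0ms=3/5b
3) 960.0ms=6/5b +480.0ms=3/5b
4) 1440.0ms=9/5b +480.0ms=3/5b
5) 1920.0ms=12/5b +480.0ms=3/5b
6) 2400.0ms=3b +600.0ms=3/4b
7) 3000.0ms=15/4b +1200.0ms=3/2b
8) 4200.0ms=21/4b +600.0ms=3/4b
9) 4800.0ms=6b +1200.0ms=3/2b
10) 6000.0ms=15/2b +600.0ms=3/4b
11) 6600.0ms=33/4b +600.0ms=3/4b
12) 7200.0ms=9b +1200.0ms=3/2b
13) 8400.0ms=21/2b +600.0ms=3/4b
14) 9000.0ms=45/4b +600.0ms=3/4b
Σ=12b of 12 (75bpm 3/4) — PASS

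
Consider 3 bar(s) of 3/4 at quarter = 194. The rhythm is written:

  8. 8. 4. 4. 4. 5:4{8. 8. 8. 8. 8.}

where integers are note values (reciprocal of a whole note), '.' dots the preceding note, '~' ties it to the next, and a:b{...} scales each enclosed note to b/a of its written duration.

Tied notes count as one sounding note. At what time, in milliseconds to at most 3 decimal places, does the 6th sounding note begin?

note 6 onset = 6b = 1855.67ms

1. 0.0ms @ 0 + 231.959ms (3/4)
2. 231.959ms @ 3/4 + 231.959ms (3/4)
3. 463.918ms @ 3/2 + 463.918ms (3/2)
4. 927.835ms @ 3 + 463.918ms (3/2)
5. 1391.753ms @ 9/2 + 463.918ms (3/2)
6. 1855.67ms @ 6 + 185.567ms (3/5)
7. 2041.237ms @ 33/5 + 185.567ms (3/5)
8. 2226.804ms @ 36/5 + 185.567ms (3/5)
9. 2412.371ms @ 39/5 + 185.567ms (3/5)
10. 2597.938ms @ 42/5 + 185.567ms (3/5)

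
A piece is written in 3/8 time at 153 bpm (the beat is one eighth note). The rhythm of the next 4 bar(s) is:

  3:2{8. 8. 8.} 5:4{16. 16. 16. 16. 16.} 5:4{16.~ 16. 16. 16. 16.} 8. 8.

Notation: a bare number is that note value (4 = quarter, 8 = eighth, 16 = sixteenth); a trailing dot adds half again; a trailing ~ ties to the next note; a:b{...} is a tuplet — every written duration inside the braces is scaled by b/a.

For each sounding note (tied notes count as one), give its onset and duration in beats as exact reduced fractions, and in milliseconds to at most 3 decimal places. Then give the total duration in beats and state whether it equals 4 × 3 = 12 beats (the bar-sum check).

1) 0.0ms=0b +392.157ms=1b
2) 392.157ms=1b +392.157ms=1b
3) 784.314ms=2b +392.157ms=1b
4) 1176.471ms=3b +235.294ms=3/5b
5) 1411.765ms=18/5b +235.294ms=3/5b
6) 1647.059ms=21/5b +235.294ms=3/5b
7) 1882.353ms=24/5b +235.294ms=3/5b
8) 2117.647ms=27/5b +235.294ms=3/5b
9) 2352.941ms=6b +470.588ms=6/5b
10) 2823.529ms=36/5b +235.294ms=3/5b
11) 3058.824ms=39/5b +235.294ms=3/5b
12) 3294.118ms=42/5b +235.294ms=3/5b
13) 3529.412ms=9b +588.235ms=3/2b
14) 4117.647ms=21/2b +588.235ms=3/2b
Σ=12b of 12 (153bpm 3/8) — PASS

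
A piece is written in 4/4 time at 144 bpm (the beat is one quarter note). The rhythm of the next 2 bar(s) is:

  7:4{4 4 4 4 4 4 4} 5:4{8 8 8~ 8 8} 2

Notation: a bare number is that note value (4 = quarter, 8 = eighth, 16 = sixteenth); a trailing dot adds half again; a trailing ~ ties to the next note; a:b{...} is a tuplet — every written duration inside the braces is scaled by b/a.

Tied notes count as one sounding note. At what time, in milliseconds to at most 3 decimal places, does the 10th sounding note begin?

1. 0.0ms @ 0 + 238.095ms (4/7)
2. 238.095ms @ 4/7 + 238.095ms (4/7)
3. 476.19ms @ 8/7 + 238.095ms (4/7)
4. 714.286ms @ 12/7 + 238.095ms (4/7)
5. 952.381ms @ 16/7 + 238.095ms (4/7)
6. 1190.476ms @ 20/7 + 238.095ms (4/7)
7. 1428.571ms @ 24/7 + 238.095ms (4/7)
8. 1666.667ms @ 4 + 166.667ms (2/5)
9. 1833.333ms @ 22/5 + 166.667ms (2/5)
10. 2000.0ms @ 24/5 + 333.333ms (4/5)
11. 2333.333ms @ 28/5 + 166.667ms (2/5)
12. 2500.0ms @ 6 + 833.333ms (2)

note 10 onset = 24/5b = 2000.0ms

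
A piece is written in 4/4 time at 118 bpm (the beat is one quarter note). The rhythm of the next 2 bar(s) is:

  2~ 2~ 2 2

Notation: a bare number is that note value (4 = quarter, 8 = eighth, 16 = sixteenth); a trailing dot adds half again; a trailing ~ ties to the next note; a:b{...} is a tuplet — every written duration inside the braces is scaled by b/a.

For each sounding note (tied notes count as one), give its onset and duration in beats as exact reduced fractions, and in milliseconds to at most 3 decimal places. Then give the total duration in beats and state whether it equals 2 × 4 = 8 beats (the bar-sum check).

1) 0.0ms=0b +3050.847ms=6b
2) 3050.847ms=6b +1016.949ms=2b
Σ=8b of 8 (118bpm 4/4) — PASS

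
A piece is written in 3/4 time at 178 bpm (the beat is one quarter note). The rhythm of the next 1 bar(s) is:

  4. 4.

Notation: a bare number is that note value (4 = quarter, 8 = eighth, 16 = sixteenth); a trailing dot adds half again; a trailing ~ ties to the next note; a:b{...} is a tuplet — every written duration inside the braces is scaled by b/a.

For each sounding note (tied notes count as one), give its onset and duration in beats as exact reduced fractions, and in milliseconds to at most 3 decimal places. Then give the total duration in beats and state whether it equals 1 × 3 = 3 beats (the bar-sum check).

1) 0.0ms=0b +505.618ms=3/2b
2) 505.618ms=3/2b +505.618ms=3/2b
Σ=3b of 3 (178bpm 3/4) — PASS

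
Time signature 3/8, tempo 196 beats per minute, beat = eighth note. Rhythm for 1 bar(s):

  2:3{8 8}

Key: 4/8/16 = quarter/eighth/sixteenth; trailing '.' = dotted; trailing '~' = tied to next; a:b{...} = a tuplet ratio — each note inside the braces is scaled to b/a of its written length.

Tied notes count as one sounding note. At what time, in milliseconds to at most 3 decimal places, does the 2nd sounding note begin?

1. 0.0ms @ 0 + 459.184ms (3/2)
2. 459.184ms @ 3/2 + 459.184ms (3/2)

note 2 onset = 3/2b = 459.184ms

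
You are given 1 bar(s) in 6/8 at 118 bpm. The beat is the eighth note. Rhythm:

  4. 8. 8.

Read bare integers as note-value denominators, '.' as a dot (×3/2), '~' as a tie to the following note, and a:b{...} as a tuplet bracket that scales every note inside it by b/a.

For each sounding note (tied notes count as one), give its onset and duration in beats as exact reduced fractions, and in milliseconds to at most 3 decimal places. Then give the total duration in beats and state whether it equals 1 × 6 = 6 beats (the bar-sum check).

1) 0.0ms=0b +1525.424ms=3b
2) 1525.424ms=3b +762.712ms=3/2b
3) 2288.136ms=9/2b +762.712ms=3/2b
Σ=6b of 6 (118bpm 6/8) — PASS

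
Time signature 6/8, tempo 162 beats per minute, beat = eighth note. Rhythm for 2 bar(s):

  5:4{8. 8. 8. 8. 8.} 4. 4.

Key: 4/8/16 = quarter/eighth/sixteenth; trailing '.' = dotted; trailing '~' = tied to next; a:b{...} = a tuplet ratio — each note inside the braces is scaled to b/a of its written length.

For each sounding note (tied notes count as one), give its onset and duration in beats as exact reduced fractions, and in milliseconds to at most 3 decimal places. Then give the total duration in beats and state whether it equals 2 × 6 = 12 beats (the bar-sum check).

1) 0.0ms=0b +444.444ms=6/5b
2) 444.444ms=6/5b +444.444ms=6/5b
3) 888.889ms=12/5b +444.444ms=6/5b
4) 1333.333ms=18/5b +444.444ms=6/5b
5) 1777.778ms=24/5b +444.444ms=6/5b
6) 2222.222ms=6b +1111.111ms=3b
7) 3333.333ms=9b +1111.111ms=3b
Σ=12b of 12 (162bpm 6/8) — PASS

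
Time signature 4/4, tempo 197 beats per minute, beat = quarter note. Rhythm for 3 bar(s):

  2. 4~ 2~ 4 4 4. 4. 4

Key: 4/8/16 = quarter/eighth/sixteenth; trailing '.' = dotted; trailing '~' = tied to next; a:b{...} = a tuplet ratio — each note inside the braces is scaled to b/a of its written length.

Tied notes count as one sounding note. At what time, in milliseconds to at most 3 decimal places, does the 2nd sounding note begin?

note 2 onset = 3b = 913.706ms

1. 0.0ms @ 0 + 913.706ms (3)
2. 913.706ms @ 3 + 1218.274ms (4)
3. 2131.98ms @ 7 + 304.569ms (1)
4. 2436.548ms @ 8 + 456.853ms (3/2)
5. 2893.401ms @ 19/2 + 456.853ms (3/2)
6. 3350.254ms @ 11 + 304.569ms (1)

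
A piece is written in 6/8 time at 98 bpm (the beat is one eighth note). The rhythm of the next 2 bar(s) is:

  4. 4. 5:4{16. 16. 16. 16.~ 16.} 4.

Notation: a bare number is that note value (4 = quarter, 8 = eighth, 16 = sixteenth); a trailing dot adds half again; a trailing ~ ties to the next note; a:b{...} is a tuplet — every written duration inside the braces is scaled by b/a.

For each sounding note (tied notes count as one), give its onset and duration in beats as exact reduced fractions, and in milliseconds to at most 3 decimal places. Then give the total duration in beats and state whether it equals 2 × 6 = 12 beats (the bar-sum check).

1) 0.0ms=0b +1836.735ms=3b
2) 1836.735ms=3b +1836.735ms=3b
3) 3673.469ms=6b +367.347ms=3/5b
4) 4040.816ms=33/5b +367.347ms=3/5b
5) 4408.163ms=36/5b +367.347ms=3/5b
6) 4775.51ms=39/5b +734.694ms=6/5b
7) 5510.204ms=9b +1836.735ms=3b
Σ=12b of 12 (98bpm 6/8) — PASS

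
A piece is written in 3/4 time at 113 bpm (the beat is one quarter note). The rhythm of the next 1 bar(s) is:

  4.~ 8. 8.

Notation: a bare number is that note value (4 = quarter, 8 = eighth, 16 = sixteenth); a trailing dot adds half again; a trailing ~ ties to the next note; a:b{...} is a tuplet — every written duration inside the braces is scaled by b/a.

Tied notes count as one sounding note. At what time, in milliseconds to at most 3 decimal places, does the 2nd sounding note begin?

1. 0.0ms @ 0 + 1194.69ms (9/4)
2. 1194.69ms @ 9/4 + 398.23ms (3/4)

note 2 onset = 9/4b = 1194.69ms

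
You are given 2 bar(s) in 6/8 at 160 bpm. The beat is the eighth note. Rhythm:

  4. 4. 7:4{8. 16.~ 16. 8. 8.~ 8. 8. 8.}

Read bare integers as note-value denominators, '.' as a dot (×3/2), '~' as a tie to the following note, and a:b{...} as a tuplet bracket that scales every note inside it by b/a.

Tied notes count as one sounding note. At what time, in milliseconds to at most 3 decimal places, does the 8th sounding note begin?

1. 0.0ms @ 0 + 1125.0ms (3)
2. 1125.0ms @ 3 + 1125.0ms (3)
3. 2250.0ms @ 6 + 321.429ms (6/7)
4. 2571.429ms @ 48/7 + 321.429ms (6/7)
5. 2892.857ms @ 54/7 + 321.429ms (6/7)
6. 3214.286ms @ 60/7 + 642.857ms (12/7)
7. 3857.143ms @ 72/7 + 321.429ms (6/7)
8. 4178.571ms @ 78/7 + 321.429ms (6/7)

note 8 onset = 78/7b = 4178.571ms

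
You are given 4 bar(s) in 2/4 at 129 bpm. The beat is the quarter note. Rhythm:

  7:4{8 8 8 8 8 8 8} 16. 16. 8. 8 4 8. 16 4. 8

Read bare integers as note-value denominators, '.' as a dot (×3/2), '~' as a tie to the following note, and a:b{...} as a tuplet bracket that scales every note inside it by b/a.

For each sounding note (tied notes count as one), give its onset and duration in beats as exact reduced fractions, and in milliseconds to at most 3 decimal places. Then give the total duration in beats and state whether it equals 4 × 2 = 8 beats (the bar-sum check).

1) 0.0ms=0b +132.89ms=2/7b
2) 132.89ms=2/7b +132.89ms=2/7b
3) 265.781ms=4/7b +132.89ms=2/7b
4) 398.671ms=6/7b +132.89ms=2/7b
5) 531.561ms=8/7b +132.89ms=2/7b
6) 664.452ms=10/7b +132.89ms=2/7b
7) 797.342ms=12/7b +132.89ms=2/7b
8) 930.233ms=2b +174.419ms=3/8b
9) 1104.651ms=19/8b +174.419ms=3/8b
10) 1279.07ms=11/4b +348.837ms=3/4b
11) 1627.907ms=7/2b +232.558ms=1/2b
12) 1860.465ms=4b +465.116ms=1b
13) 2325.581ms=5b +348.837ms=3/4b
14) 2674.419ms=23/4b +116.279ms=1/4b
15) 2790.698ms=6b +697.674ms=3/2b
16) 3488.372ms=15/2b +232.558ms=1/2b
Σ=8b of 8 (129bpm 2/4) — PASS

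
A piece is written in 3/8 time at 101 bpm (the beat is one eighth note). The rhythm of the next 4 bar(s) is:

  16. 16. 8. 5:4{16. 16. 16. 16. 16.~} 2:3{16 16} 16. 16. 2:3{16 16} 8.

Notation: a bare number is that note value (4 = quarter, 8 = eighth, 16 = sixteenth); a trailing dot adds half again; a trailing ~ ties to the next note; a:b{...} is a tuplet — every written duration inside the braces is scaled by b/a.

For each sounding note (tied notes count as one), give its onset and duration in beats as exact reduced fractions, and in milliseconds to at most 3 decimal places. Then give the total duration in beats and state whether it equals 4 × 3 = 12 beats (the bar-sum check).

1) 0.0ms=0b +445.545ms=3/4b
2) 445.545ms=3/4b +445.545ms=3/4b
3) 891.089ms=3/2b +891.089ms=3/2b
4) 1782.178ms=3b +356.436ms=3/5b
5) 2138.614ms=18/5b +356.436ms=3/5b
6) 2495.05ms=21/5b +356.436ms=3/5b
7) 2851.485ms=24/5b +356.436ms=3/5b
8) 3207.921ms=27/5b +801.98ms=27/20b
9) 4009.901ms=27/4b +445.545ms=3/4b
10) 4455.446ms=15/2b +445.545ms=3/4b
11) 4900.99ms=33/4b +445.545ms=3/4b
12) 5346.535ms=9b +445.545ms=3/4b
13) 5792.079ms=39/4b +445.545ms=3/4b
14) 6237.624ms=21/2b +891.089ms=3/2b
Σ=12b of 12 (101bpm 3/8) — PASS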